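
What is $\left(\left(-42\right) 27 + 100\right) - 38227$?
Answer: $-39261$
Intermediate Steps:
$\left(\left(-42\right) 27 + 100\right) - 38227 = \left(-1134 + 100\right) - 38227 = -1034 - 38227 = -39261$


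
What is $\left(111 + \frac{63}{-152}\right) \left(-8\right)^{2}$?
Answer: $\frac{134472}{19} \approx 7077.5$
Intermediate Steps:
$\left(111 + \frac{63}{-152}\right) \left(-8\right)^{2} = \left(111 + 63 \left(- \frac{1}{152}\right)\right) 64 = \left(111 - \frac{63}{152}\right) 64 = \frac{16809}{152} \cdot 64 = \frac{134472}{19}$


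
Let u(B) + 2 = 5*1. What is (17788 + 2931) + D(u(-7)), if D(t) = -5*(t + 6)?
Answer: 20674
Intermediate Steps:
u(B) = 3 (u(B) = -2 + 5*1 = -2 + 5 = 3)
D(t) = -30 - 5*t (D(t) = -5*(6 + t) = -30 - 5*t)
(17788 + 2931) + D(u(-7)) = (17788 + 2931) + (-30 - 5*3) = 20719 + (-30 - 15) = 20719 - 45 = 20674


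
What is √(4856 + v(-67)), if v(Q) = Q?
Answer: √4789 ≈ 69.203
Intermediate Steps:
√(4856 + v(-67)) = √(4856 - 67) = √4789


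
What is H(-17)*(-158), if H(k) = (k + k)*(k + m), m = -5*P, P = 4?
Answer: -198764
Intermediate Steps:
m = -20 (m = -5*4 = -20)
H(k) = 2*k*(-20 + k) (H(k) = (k + k)*(k - 20) = (2*k)*(-20 + k) = 2*k*(-20 + k))
H(-17)*(-158) = (2*(-17)*(-20 - 17))*(-158) = (2*(-17)*(-37))*(-158) = 1258*(-158) = -198764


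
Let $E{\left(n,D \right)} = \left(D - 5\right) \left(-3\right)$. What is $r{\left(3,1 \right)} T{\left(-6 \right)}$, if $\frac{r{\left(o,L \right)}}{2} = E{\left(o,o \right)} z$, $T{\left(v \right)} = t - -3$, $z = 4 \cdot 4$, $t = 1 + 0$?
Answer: $768$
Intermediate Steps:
$E{\left(n,D \right)} = 15 - 3 D$ ($E{\left(n,D \right)} = \left(-5 + D\right) \left(-3\right) = 15 - 3 D$)
$t = 1$
$z = 16$
$T{\left(v \right)} = 4$ ($T{\left(v \right)} = 1 - -3 = 1 + 3 = 4$)
$r{\left(o,L \right)} = 480 - 96 o$ ($r{\left(o,L \right)} = 2 \left(15 - 3 o\right) 16 = 2 \left(240 - 48 o\right) = 480 - 96 o$)
$r{\left(3,1 \right)} T{\left(-6 \right)} = \left(480 - 288\right) 4 = 192 \cdot 4 = 768$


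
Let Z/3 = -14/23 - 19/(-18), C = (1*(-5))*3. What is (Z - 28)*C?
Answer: 18395/46 ≈ 399.89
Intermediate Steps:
C = -15 (C = -5*3 = -15)
Z = 185/138 (Z = 3*(-14/23 - 19/(-18)) = 3*(-14*1/23 - 19*(-1/18)) = 3*(-14/23 + 19/18) = 3*(185/414) = 185/138 ≈ 1.3406)
(Z - 28)*C = (185/138 - 28)*(-15) = -3679/138*(-15) = 18395/46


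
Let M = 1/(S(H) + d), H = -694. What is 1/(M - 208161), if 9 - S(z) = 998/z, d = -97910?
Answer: -33971148/7071468139175 ≈ -4.8040e-6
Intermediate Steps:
S(z) = 9 - 998/z
M = -347/33971148 (M = 1/((9 - 998/(-694)) - 97910) = 1/((9 - 998*(-1/694)) - 97910) = 1/((9 + 499/347) - 97910) = 1/(3622/347 - 97910) = 1/(-33971148/347) = -347/33971148 ≈ -1.0215e-5)
1/(M - 208161) = 1/(-347/33971148 - 208161) = 1/(-7071468139175/33971148) = -33971148/7071468139175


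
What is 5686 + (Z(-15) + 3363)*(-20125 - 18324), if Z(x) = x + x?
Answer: -128144831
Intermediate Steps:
Z(x) = 2*x
5686 + (Z(-15) + 3363)*(-20125 - 18324) = 5686 + (2*(-15) + 3363)*(-20125 - 18324) = 5686 + (-30 + 3363)*(-38449) = 5686 + 3333*(-38449) = 5686 - 128150517 = -128144831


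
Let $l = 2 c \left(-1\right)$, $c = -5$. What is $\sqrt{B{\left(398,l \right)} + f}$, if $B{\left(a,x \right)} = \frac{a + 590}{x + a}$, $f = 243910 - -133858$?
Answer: $\frac{\sqrt{3930323466}}{102} \approx 614.63$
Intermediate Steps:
$l = 10$ ($l = 2 \left(-5\right) \left(-1\right) = \left(-10\right) \left(-1\right) = 10$)
$f = 377768$ ($f = 243910 + 133858 = 377768$)
$B{\left(a,x \right)} = \frac{590 + a}{a + x}$
$\sqrt{B{\left(398,l \right)} + f} = \sqrt{\frac{590 + 398}{398 + 10} + 377768} = \sqrt{\frac{1}{408} \cdot 988 + 377768} = \sqrt{\frac{247}{102} + 377768} = \sqrt{\frac{38532583}{102}} = \frac{\sqrt{3930323466}}{102}$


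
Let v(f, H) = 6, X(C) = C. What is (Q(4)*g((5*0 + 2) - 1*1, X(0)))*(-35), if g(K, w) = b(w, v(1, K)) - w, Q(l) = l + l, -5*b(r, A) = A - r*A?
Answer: 336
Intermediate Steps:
b(r, A) = -A/5 + A*r/5 (b(r, A) = -(A - r*A)/5 = -(A - A*r)/5 = -A/5 + A*r/5)
Q(l) = 2*l
g(K, w) = -6/5 + w/5 (g(K, w) = (⅕)*6*(-1 + w) - w = (-6/5 + 6*w/5) - w = -6/5 + w/5)
(Q(4)*g((5*0 + 2) - 1*1, X(0)))*(-35) = ((2*4)*(-6/5 + (⅕)*0))*(-35) = (8*(-6/5 + 0))*(-35) = (8*(-6/5))*(-35) = -48/5*(-35) = 336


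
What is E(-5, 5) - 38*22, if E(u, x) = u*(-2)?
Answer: -826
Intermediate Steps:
E(u, x) = -2*u
E(-5, 5) - 38*22 = -2*(-5) - 38*22 = 10 - 836 = -826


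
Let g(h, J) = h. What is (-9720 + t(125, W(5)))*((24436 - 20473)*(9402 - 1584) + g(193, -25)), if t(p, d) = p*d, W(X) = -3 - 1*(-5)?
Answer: -293408318690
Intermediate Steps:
W(X) = 2 (W(X) = -3 + 5 = 2)
t(p, d) = d*p
(-9720 + t(125, W(5)))*((24436 - 20473)*(9402 - 1584) + g(193, -25)) = (-9720 + 2*125)*((24436 - 20473)*(9402 - 1584) + 193) = (-9720 + 250)*(3963*7818 + 193) = -9470*(30982734 + 193) = -9470*30982927 = -293408318690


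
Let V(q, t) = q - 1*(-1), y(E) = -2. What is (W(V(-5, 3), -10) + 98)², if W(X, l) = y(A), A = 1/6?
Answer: 9216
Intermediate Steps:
A = ⅙ ≈ 0.16667
V(q, t) = 1 + q (V(q, t) = q + 1 = 1 + q)
W(X, l) = -2
(W(V(-5, 3), -10) + 98)² = (-2 + 98)² = 96² = 9216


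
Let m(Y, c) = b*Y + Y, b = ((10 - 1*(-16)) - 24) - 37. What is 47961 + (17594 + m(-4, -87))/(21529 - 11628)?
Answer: 474879591/9901 ≈ 47963.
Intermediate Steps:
b = -35 (b = ((10 + 16) - 24) - 37 = (26 - 24) - 37 = 2 - 37 = -35)
m(Y, c) = -34*Y (m(Y, c) = -35*Y + Y = -34*Y)
47961 + (17594 + m(-4, -87))/(21529 - 11628) = 47961 + (17594 - 34*(-4))/(21529 - 11628) = 47961 + (17594 + 136)/9901 = 47961 + 17730*(1/9901) = 47961 + 17730/9901 = 474879591/9901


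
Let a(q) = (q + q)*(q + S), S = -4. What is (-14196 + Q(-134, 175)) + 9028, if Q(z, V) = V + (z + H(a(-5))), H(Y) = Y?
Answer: -5037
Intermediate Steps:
a(q) = 2*q*(-4 + q) (a(q) = (q + q)*(q - 4) = (2*q)*(-4 + q) = 2*q*(-4 + q))
Q(z, V) = 90 + V + z (Q(z, V) = V + (z + 2*(-5)*(-4 - 5)) = V + (z + 2*(-5)*(-9)) = V + (z + 90) = V + (90 + z) = 90 + V + z)
(-14196 + Q(-134, 175)) + 9028 = (-14196 + (90 + 175 - 134)) + 9028 = (-14196 + 131) + 9028 = -14065 + 9028 = -5037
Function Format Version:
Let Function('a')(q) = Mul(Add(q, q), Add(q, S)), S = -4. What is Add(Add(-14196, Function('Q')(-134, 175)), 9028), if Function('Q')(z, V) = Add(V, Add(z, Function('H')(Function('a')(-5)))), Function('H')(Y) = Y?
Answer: -5037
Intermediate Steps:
Function('a')(q) = Mul(2, q, Add(-4, q)) (Function('a')(q) = Mul(Add(q, q), Add(q, -4)) = Mul(Mul(2, q), Add(-4, q)) = Mul(2, q, Add(-4, q)))
Function('Q')(z, V) = Add(90, V, z) (Function('Q')(z, V) = Add(V, Add(z, Mul(2, -5, Add(-4, -5)))) = Add(V, Add(z, Mul(2, -5, -9))) = Add(V, Add(z, 90)) = Add(V, Add(90, z)) = Add(90, V, z))
Add(Add(-14196, Function('Q')(-134, 175)), 9028) = Add(Add(-14196, Add(90, 175, -134)), 9028) = Add(Add(-14196, 131), 9028) = Add(-14065, 9028) = -5037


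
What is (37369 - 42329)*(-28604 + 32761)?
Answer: -20618720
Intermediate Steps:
(37369 - 42329)*(-28604 + 32761) = -4960*4157 = -20618720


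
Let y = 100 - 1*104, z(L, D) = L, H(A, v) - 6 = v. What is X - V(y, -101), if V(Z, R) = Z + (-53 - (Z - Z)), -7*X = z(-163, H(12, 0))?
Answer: 562/7 ≈ 80.286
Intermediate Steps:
H(A, v) = 6 + v
X = 163/7 (X = -1/7*(-163) = 163/7 ≈ 23.286)
y = -4 (y = 100 - 104 = -4)
V(Z, R) = -53 + Z (V(Z, R) = Z + (-53 - 1*0) = Z + (-53 + 0) = Z - 53 = -53 + Z)
X - V(y, -101) = 163/7 - (-53 - 4) = 163/7 - 1*(-57) = 163/7 + 57 = 562/7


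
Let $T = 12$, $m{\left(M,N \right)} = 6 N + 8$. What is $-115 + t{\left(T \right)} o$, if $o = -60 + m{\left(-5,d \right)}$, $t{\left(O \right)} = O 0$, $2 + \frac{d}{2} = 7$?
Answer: $-115$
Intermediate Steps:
$d = 10$ ($d = -4 + 2 \cdot 7 = -4 + 14 = 10$)
$m{\left(M,N \right)} = 8 + 6 N$
$t{\left(O \right)} = 0$
$o = 8$ ($o = -60 + \left(8 + 6 \cdot 10\right) = -60 + \left(8 + 60\right) = -60 + 68 = 8$)
$-115 + t{\left(T \right)} o = -115 + 0 \cdot 8 = -115 + 0 = -115$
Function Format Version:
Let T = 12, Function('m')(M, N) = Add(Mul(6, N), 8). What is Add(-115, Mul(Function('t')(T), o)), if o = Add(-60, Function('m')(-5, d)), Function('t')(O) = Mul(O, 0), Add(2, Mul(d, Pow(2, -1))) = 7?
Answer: -115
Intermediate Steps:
d = 10 (d = Add(-4, Mul(2, 7)) = Add(-4, 14) = 10)
Function('m')(M, N) = Add(8, Mul(6, N))
Function('t')(O) = 0
o = 8 (o = Add(-60, Add(8, Mul(6, 10))) = Add(-60, Add(8, 60)) = Add(-60, 68) = 8)
Add(-115, Mul(Function('t')(T), o)) = Add(-115, Mul(0, 8)) = Add(-115, 0) = -115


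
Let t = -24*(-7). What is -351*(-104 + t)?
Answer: -22464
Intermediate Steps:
t = 168
-351*(-104 + t) = -351*(-104 + 168) = -351*64 = -22464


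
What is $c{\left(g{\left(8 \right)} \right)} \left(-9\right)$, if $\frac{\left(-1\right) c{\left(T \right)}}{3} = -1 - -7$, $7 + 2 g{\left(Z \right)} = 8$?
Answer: $162$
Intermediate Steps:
$g{\left(Z \right)} = \frac{1}{2}$ ($g{\left(Z \right)} = - \frac{7}{2} + \frac{1}{2} \cdot 8 = - \frac{7}{2} + 4 = \frac{1}{2}$)
$c{\left(T \right)} = -18$ ($c{\left(T \right)} = - 3 \left(-1 - -7\right) = - 3 \left(-1 + 7\right) = \left(-3\right) 6 = -18$)
$c{\left(g{\left(8 \right)} \right)} \left(-9\right) = \left(-18\right) \left(-9\right) = 162$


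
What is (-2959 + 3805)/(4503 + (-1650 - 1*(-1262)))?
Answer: 846/4115 ≈ 0.20559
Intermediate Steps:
(-2959 + 3805)/(4503 + (-1650 - 1*(-1262))) = 846/(4503 + (-1650 + 1262)) = 846/(4503 - 388) = 846/4115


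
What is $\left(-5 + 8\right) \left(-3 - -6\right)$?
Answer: $9$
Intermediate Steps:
$\left(-5 + 8\right) \left(-3 - -6\right) = 3 \left(-3 + 6\right) = 3 \cdot 3 = 9$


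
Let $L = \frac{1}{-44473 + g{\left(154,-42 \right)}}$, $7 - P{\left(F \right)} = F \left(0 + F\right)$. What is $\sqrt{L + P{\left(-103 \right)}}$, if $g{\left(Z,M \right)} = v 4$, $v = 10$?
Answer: $\frac{i \sqrt{2325715378979}}{14811} \approx 102.97 i$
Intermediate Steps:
$g{\left(Z,M \right)} = 40$ ($g{\left(Z,M \right)} = 10 \cdot 4 = 40$)
$P{\left(F \right)} = 7 - F^{2}$ ($P{\left(F \right)} = 7 - F \left(0 + F\right) = 7 - F F = 7 - F^{2}$)
$L = - \frac{1}{44433}$ ($L = \frac{1}{-44473 + 40} = \frac{1}{-44433} = - \frac{1}{44433} \approx -2.2506 \cdot 10^{-5}$)
$\sqrt{L + P{\left(-103 \right)}} = \sqrt{- \frac{1}{44433} + \left(7 - \left(-103\right)^{2}\right)} = \sqrt{- \frac{1}{44433} + \left(7 - 10609\right)} = \sqrt{- \frac{1}{44433} - 10602} = \sqrt{- \frac{471078667}{44433}} = \frac{i \sqrt{2325715378979}}{14811}$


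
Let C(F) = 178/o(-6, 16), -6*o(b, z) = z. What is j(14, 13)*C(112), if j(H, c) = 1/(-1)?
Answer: 267/4 ≈ 66.750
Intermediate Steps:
o(b, z) = -z/6
C(F) = -267/4 (C(F) = 178/((-⅙*16)) = 178/(-8/3) = 178*(-3/8) = -267/4)
j(H, c) = -1
j(14, 13)*C(112) = -1*(-267/4) = 267/4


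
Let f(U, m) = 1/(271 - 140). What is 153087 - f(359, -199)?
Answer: 20054396/131 ≈ 1.5309e+5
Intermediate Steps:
f(U, m) = 1/131
153087 - f(359, -199) = 153087 - 1*1/131 = 153087 - 1/131 = 20054396/131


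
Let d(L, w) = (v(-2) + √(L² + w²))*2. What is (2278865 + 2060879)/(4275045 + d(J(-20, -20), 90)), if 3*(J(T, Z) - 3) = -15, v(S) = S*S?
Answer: 18552635606432/18276078120393 - 17358976*√2026/18276078120393 ≈ 1.0151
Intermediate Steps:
v(S) = S²
J(T, Z) = -2 (J(T, Z) = 3 + (⅓)*(-15) = 3 - 5 = -2)
d(L, w) = 8 + 2*√(L² + w²) (d(L, w) = ((-2)² + √(L² + w²))*2 = (4 + √(L² + w²))*2 = 8 + 2*√(L² + w²))
(2278865 + 2060879)/(4275045 + d(J(-20, -20), 90)) = (2278865 + 2060879)/(4275045 + (8 + 2*√((-2)² + 90²))) = 4339744/(4275045 + (8 + 2*√(4 + 8100))) = 4339744/(4275045 + (8 + 2*√8104)) = 4339744/(4275045 + (8 + 2*(2*√2026))) = 4339744/(4275045 + (8 + 4*√2026)) = 4339744/(4275053 + 4*√2026)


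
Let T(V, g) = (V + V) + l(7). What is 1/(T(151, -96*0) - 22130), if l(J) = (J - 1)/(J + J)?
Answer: -7/152793 ≈ -4.5814e-5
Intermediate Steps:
l(J) = (-1 + J)/(2*J) (l(J) = (-1 + J)/((2*J)) = (-1 + J)*(1/(2*J)) = (-1 + J)/(2*J))
T(V, g) = 3/7 + 2*V (T(V, g) = (V + V) + (½)*(-1 + 7)/7 = 2*V + (½)*(⅐)*6 = 2*V + 3/7 = 3/7 + 2*V)
1/(T(151, -96*0) - 22130) = 1/((3/7 + 2*151) - 22130) = 1/((3/7 + 302) - 22130) = 1/(2117/7 - 22130) = 1/(-152793/7) = -7/152793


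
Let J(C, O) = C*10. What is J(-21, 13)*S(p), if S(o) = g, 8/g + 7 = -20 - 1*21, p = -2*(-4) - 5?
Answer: 35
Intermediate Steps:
J(C, O) = 10*C
p = 3 (p = 8 - 5 = 3)
g = -⅙ (g = 8/(-7 + (-20 - 1*21)) = 8/(-7 + (-20 - 21)) = 8/(-7 - 41) = 8/(-48) = 8*(-1/48) = -⅙ ≈ -0.16667)
S(o) = -⅙
J(-21, 13)*S(p) = (10*(-21))*(-⅙) = -210*(-⅙) = 35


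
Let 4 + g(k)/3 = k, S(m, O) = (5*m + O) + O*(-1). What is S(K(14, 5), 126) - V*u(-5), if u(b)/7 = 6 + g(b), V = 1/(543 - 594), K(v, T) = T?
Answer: 376/17 ≈ 22.118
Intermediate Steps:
S(m, O) = 5*m (S(m, O) = (O + 5*m) - O = 5*m)
V = -1/51 (V = 1/(-51) = -1/51 ≈ -0.019608)
g(k) = -12 + 3*k
u(b) = -42 + 21*b (u(b) = 7*(6 + (-12 + 3*b)) = 7*(-6 + 3*b) = -42 + 21*b)
S(K(14, 5), 126) - V*u(-5) = 5*5 - (-1)*(-42 + 21*(-5))/51 = 25 - (-1)*(-42 - 105)/51 = 25 - (-1)*(-147)/51 = 25 - 1*49/17 = 25 - 49/17 = 376/17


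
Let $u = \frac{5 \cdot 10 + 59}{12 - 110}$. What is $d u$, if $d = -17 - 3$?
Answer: $\frac{1090}{49} \approx 22.245$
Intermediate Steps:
$d = -20$ ($d = -17 - 3 = -20$)
$u = - \frac{109}{98}$ ($u = \frac{50 + 59}{-98} = 109 \left(- \frac{1}{98}\right) = - \frac{109}{98} \approx -1.1122$)
$d u = \left(-20\right) \left(- \frac{109}{98}\right) = \frac{1090}{49}$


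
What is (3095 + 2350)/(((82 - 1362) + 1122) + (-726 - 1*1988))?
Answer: -5445/2872 ≈ -1.8959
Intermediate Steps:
(3095 + 2350)/(((82 - 1362) + 1122) + (-726 - 1*1988)) = 5445/((-1280 + 1122) + (-726 - 1988)) = 5445/(-158 - 2714) = 5445/(-2872) = 5445*(-1/2872) = -5445/2872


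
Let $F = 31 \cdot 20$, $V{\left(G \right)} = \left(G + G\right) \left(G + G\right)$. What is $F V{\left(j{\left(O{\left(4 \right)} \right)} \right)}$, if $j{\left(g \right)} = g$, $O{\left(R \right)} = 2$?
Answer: $9920$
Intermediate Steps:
$V{\left(G \right)} = 4 G^{2}$ ($V{\left(G \right)} = 2 G 2 G = 4 G^{2}$)
$F = 620$
$F V{\left(j{\left(O{\left(4 \right)} \right)} \right)} = 620 \cdot 4 \cdot 2^{2} = 620 \cdot 4 \cdot 4 = 620 \cdot 16 = 9920$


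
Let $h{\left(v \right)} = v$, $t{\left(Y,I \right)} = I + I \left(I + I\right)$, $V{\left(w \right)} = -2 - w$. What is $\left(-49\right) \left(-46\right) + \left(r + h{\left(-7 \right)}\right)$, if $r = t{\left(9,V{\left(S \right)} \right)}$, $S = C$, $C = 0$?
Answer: $2253$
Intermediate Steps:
$S = 0$
$t{\left(Y,I \right)} = I + 2 I^{2}$ ($t{\left(Y,I \right)} = I + I 2 I = I + 2 I^{2}$)
$r = 6$ ($r = \left(-2 - 0\right) \left(1 + 2 \left(-2 - 0\right)\right) = \left(-2 + 0\right) \left(1 + 2 \left(-2 + 0\right)\right) = - 2 \left(1 + 2 \left(-2\right)\right) = - 2 \left(1 - 4\right) = \left(-2\right) \left(-3\right) = 6$)
$\left(-49\right) \left(-46\right) + \left(r + h{\left(-7 \right)}\right) = \left(-49\right) \left(-46\right) + \left(6 - 7\right) = 2254 - 1 = 2253$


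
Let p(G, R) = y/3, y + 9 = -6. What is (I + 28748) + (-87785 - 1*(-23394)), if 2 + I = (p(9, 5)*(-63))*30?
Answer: -26195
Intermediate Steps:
y = -15 (y = -9 - 6 = -15)
p(G, R) = -5 (p(G, R) = -15/3 = -15*1/3 = -5)
I = 9448 (I = -2 - 5*(-63)*30 = -2 + 315*30 = -2 + 9450 = 9448)
(I + 28748) + (-87785 - 1*(-23394)) = (9448 + 28748) + (-87785 - 1*(-23394)) = 38196 + (-87785 + 23394) = 38196 - 64391 = -26195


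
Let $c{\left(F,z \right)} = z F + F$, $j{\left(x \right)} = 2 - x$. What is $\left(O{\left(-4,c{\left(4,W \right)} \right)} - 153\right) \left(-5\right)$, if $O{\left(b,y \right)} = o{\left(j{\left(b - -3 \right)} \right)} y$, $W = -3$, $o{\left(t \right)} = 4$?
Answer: $925$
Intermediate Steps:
$c{\left(F,z \right)} = F + F z$ ($c{\left(F,z \right)} = F z + F = F + F z$)
$O{\left(b,y \right)} = 4 y$
$\left(O{\left(-4,c{\left(4,W \right)} \right)} - 153\right) \left(-5\right) = \left(4 \cdot 4 \left(1 - 3\right) - 153\right) \left(-5\right) = \left(4 \cdot 4 \left(-2\right) - 153\right) \left(-5\right) = \left(4 \left(-8\right) - 153\right) \left(-5\right) = \left(-32 - 153\right) \left(-5\right) = \left(-185\right) \left(-5\right) = 925$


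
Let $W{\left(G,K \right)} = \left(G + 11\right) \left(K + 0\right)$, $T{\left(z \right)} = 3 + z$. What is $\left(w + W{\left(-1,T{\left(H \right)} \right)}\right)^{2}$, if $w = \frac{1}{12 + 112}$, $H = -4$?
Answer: $\frac{1535121}{15376} \approx 99.839$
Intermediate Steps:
$w = \frac{1}{124} \approx 0.0080645$
$W{\left(G,K \right)} = K \left(11 + G\right)$ ($W{\left(G,K \right)} = \left(11 + G\right) K = K \left(11 + G\right)$)
$\left(w + W{\left(-1,T{\left(H \right)} \right)}\right)^{2} = \left(\frac{1}{124} + \left(3 - 4\right) \left(11 - 1\right)\right)^{2} = \left(\frac{1}{124} - 10\right)^{2} = \left(- \frac{1239}{124}\right)^{2} = \frac{1535121}{15376}$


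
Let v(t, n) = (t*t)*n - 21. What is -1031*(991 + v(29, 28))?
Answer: -25278058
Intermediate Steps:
v(t, n) = -21 + n*t² (v(t, n) = t²*n - 21 = n*t² - 21 = -21 + n*t²)
-1031*(991 + v(29, 28)) = -1031*(991 + (-21 + 28*29²)) = -1031*(991 + (-21 + 28*841)) = -1031*(991 + (-21 + 23548)) = -1031*(991 + 23527) = -1031*24518 = -25278058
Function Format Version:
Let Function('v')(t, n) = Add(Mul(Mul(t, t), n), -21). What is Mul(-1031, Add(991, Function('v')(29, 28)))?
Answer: -25278058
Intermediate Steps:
Function('v')(t, n) = Add(-21, Mul(n, Pow(t, 2))) (Function('v')(t, n) = Add(Mul(Pow(t, 2), n), -21) = Add(Mul(n, Pow(t, 2)), -21) = Add(-21, Mul(n, Pow(t, 2))))
Mul(-1031, Add(991, Function('v')(29, 28))) = Mul(-1031, Add(991, Add(-21, Mul(28, Pow(29, 2))))) = Mul(-1031, Add(991, Add(-21, Mul(28, 841)))) = Mul(-1031, Add(991, Add(-21, 23548))) = Mul(-1031, Add(991, 23527)) = Mul(-1031, 24518) = -25278058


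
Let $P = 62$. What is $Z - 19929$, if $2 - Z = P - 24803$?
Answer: $4814$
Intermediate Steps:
$Z = 24743$ ($Z = 2 - \left(62 - 24803\right) = 2 - -24741 = 2 + 24741 = 24743$)
$Z - 19929 = 24743 - 19929 = 4814$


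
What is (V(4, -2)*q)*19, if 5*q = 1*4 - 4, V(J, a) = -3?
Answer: 0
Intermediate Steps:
q = 0 (q = (1*4 - 4)/5 = (4 - 4)/5 = (⅕)*0 = 0)
(V(4, -2)*q)*19 = -3*0*19 = 0*19 = 0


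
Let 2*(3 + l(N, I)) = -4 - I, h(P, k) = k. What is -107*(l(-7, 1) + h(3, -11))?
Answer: 3531/2 ≈ 1765.5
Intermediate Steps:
l(N, I) = -5 - I/2 (l(N, I) = -3 + (-4 - I)/2 = -3 + (-2 - I/2) = -5 - I/2)
-107*(l(-7, 1) + h(3, -11)) = -107*((-5 - ½*1) - 11) = -107*((-5 - ½) - 11) = -107*(-11/2 - 11) = -107*(-33/2) = 3531/2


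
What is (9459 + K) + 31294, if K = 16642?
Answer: 57395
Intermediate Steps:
(9459 + K) + 31294 = (9459 + 16642) + 31294 = 26101 + 31294 = 57395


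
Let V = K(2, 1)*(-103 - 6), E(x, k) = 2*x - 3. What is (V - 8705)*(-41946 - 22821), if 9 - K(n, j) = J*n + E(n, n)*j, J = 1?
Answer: 606154353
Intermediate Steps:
E(x, k) = -3 + 2*x
K(n, j) = 9 - n - j*(-3 + 2*n) (K(n, j) = 9 - (1*n + (-3 + 2*n)*j) = 9 - (n + j*(-3 + 2*n)) = 9 + (-n - j*(-3 + 2*n)) = 9 - n - j*(-3 + 2*n))
V = -654 (V = (9 - 1*2 - 1*1*(-3 + 2*2))*(-103 - 6) = (9 - 2 - 1*1*(-3 + 4))*(-109) = (9 - 2 - 1*1*1)*(-109) = (9 - 2 - 1)*(-109) = 6*(-109) = -654)
(V - 8705)*(-41946 - 22821) = (-654 - 8705)*(-41946 - 22821) = -9359*(-64767) = 606154353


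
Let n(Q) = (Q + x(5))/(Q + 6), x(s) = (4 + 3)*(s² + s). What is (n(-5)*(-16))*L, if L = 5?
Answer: -16400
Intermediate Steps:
x(s) = 7*s + 7*s² (x(s) = 7*(s + s²) = 7*s + 7*s²)
n(Q) = (210 + Q)/(6 + Q) (n(Q) = (Q + 7*5*(1 + 5))/(Q + 6) = (Q + 7*5*6)/(6 + Q) = (Q + 210)/(6 + Q) = (210 + Q)/(6 + Q))
(n(-5)*(-16))*L = (((210 - 5)/(6 - 5))*(-16))*5 = ((205/1)*(-16))*5 = ((1*205)*(-16))*5 = (205*(-16))*5 = -3280*5 = -16400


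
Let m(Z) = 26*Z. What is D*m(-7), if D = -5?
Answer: 910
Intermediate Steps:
D*m(-7) = -130*(-7) = -5*(-182) = 910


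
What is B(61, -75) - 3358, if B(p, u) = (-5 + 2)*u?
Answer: -3133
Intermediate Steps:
B(p, u) = -3*u
B(61, -75) - 3358 = -3*(-75) - 3358 = 225 - 3358 = -3133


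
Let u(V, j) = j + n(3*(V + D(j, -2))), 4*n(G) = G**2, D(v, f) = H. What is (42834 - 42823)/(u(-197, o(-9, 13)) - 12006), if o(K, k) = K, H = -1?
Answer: 11/76194 ≈ 0.00014437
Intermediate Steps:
D(v, f) = -1
n(G) = G**2/4
u(V, j) = j + (-3 + 3*V)**2/4 (u(V, j) = j + (3*(V - 1))**2/4 = j + (3*(-1 + V))**2/4 = j + (-3 + 3*V)**2/4)
(42834 - 42823)/(u(-197, o(-9, 13)) - 12006) = (42834 - 42823)/((-9 + 9*(-1 - 197)**2/4) - 12006) = 11/((-9 + (9/4)*(-198)**2) - 12006) = 11/((-9 + (9/4)*39204) - 12006) = 11/((-9 + 88209) - 12006) = 11/(88200 - 12006) = 11/76194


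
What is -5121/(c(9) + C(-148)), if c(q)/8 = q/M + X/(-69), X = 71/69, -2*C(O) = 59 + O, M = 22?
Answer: -536383782/4991315 ≈ -107.46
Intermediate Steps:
C(O) = -59/2 - O/2 (C(O) = -(59 + O)/2 = -59/2 - O/2)
X = 71/69 (X = 71*(1/69) = 71/69 ≈ 1.0290)
c(q) = -568/4761 + 4*q/11 (c(q) = 8*(q/22 + (71/69)/(-69)) = 8*(q*(1/22) + (71/69)*(-1/69)) = 8*(q/22 - 71/4761) = 8*(-71/4761 + q/22) = -568/4761 + 4*q/11)
-5121/(c(9) + C(-148)) = -5121/((-568/4761 + (4/11)*9) + (-59/2 - ½*(-148))) = -5121/((-568/4761 + 36/11) + (-59/2 + 74)) = -5121/(165148/52371 + 89/2) = -5121/4991315/104742 = -5121*104742/4991315 = -536383782/4991315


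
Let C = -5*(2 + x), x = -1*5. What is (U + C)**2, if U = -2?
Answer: 169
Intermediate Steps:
x = -5
C = 15 (C = -5*(2 - 5) = -5*(-3) = 15)
(U + C)**2 = (-2 + 15)**2 = 13**2 = 169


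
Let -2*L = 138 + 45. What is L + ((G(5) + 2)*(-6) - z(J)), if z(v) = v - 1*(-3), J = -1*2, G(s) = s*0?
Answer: -209/2 ≈ -104.50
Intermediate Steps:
G(s) = 0
J = -2
L = -183/2 (L = -(138 + 45)/2 = -½*183 = -183/2 ≈ -91.500)
z(v) = 3 + v (z(v) = v + 3 = 3 + v)
L + ((G(5) + 2)*(-6) - z(J)) = -183/2 + ((0 + 2)*(-6) - (3 - 2)) = -183/2 + (2*(-6) - 1*1) = -183/2 + (-12 - 1) = -183/2 - 13 = -209/2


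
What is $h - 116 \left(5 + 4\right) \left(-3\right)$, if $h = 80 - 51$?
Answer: $3161$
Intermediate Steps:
$h = 29$ ($h = 80 - 51 = 29$)
$h - 116 \left(5 + 4\right) \left(-3\right) = 29 - 116 \left(5 + 4\right) \left(-3\right) = 29 - 116 \cdot 9 \left(-3\right) = 29 - -3132 = 29 + 3132 = 3161$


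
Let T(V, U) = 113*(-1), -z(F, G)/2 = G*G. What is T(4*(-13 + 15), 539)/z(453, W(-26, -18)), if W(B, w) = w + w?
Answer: 113/2592 ≈ 0.043596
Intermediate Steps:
W(B, w) = 2*w
z(F, G) = -2*G**2 (z(F, G) = -2*G*G = -2*G**2)
T(V, U) = -113
T(4*(-13 + 15), 539)/z(453, W(-26, -18)) = -113/((-2*(2*(-18))**2)) = -113/((-2*(-36)**2)) = -113/((-2*1296)) = -113/(-2592) = -113*(-1/2592) = 113/2592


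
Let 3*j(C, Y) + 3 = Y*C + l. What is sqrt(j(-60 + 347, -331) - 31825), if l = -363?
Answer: I*sqrt(572514)/3 ≈ 252.22*I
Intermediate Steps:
j(C, Y) = -122 + C*Y/3 (j(C, Y) = -1 + (Y*C - 363)/3 = -1 + (C*Y - 363)/3 = -1 + (-363 + C*Y)/3 = -1 + (-121 + C*Y/3) = -122 + C*Y/3)
sqrt(j(-60 + 347, -331) - 31825) = sqrt((-122 + (1/3)*(-60 + 347)*(-331)) - 31825) = sqrt((-122 + (1/3)*287*(-331)) - 31825) = sqrt((-122 - 94997/3) - 31825) = sqrt(-95363/3 - 31825) = sqrt(-190838/3) = I*sqrt(572514)/3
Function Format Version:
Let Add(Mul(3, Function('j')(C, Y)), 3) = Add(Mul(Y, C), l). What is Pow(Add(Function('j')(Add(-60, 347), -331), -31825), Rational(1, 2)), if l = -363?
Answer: Mul(Rational(1, 3), I, Pow(572514, Rational(1, 2))) ≈ Mul(252.22, I)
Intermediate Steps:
Function('j')(C, Y) = Add(-122, Mul(Rational(1, 3), C, Y)) (Function('j')(C, Y) = Add(-1, Mul(Rational(1, 3), Add(Mul(Y, C), -363))) = Add(-1, Mul(Rational(1, 3), Add(Mul(C, Y), -363))) = Add(-1, Mul(Rational(1, 3), Add(-363, Mul(C, Y)))) = Add(-1, Add(-121, Mul(Rational(1, 3), C, Y))) = Add(-122, Mul(Rational(1, 3), C, Y)))
Pow(Add(Function('j')(Add(-60, 347), -331), -31825), Rational(1, 2)) = Pow(Add(Add(-122, Mul(Rational(1, 3), Add(-60, 347), -331)), -31825), Rational(1, 2)) = Pow(Add(Add(-122, Mul(Rational(1, 3), 287, -331)), -31825), Rational(1, 2)) = Pow(Add(Add(-122, Rational(-94997, 3)), -31825), Rational(1, 2)) = Pow(Add(Rational(-95363, 3), -31825), Rational(1, 2)) = Pow(Rational(-190838, 3), Rational(1, 2)) = Mul(Rational(1, 3), I, Pow(572514, Rational(1, 2)))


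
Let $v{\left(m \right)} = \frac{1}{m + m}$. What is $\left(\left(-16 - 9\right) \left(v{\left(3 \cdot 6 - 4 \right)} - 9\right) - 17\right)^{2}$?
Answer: $\frac{33628401}{784} \approx 42893.0$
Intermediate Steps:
$v{\left(m \right)} = \frac{1}{2 m}$
$\left(\left(-16 - 9\right) \left(v{\left(3 \cdot 6 - 4 \right)} - 9\right) - 17\right)^{2} = \left(\left(-16 - 9\right) \left(\frac{1}{2 \left(3 \cdot 6 - 4\right)} - 9\right) - 17\right)^{2} = \left(- 25 \left(\frac{1}{2 \left(18 - 4\right)} - 9\right) - 17\right)^{2} = \left(- 25 \left(\frac{1}{2 \cdot 14} - 9\right) - 17\right)^{2} = \left(- 25 \left(\frac{1}{2} \cdot \frac{1}{14} - 9\right) - 17\right)^{2} = \left(- 25 \left(\frac{1}{28} - 9\right) - 17\right)^{2} = \left(\left(-25\right) \left(- \frac{251}{28}\right) - 17\right)^{2} = \left(\frac{6275}{28} - 17\right)^{2} = \left(\frac{5799}{28}\right)^{2} = \frac{33628401}{784}$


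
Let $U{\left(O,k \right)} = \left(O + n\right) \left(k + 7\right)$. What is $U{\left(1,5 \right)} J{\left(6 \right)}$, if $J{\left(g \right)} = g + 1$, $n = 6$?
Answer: $588$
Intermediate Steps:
$U{\left(O,k \right)} = \left(6 + O\right) \left(7 + k\right)$ ($U{\left(O,k \right)} = \left(O + 6\right) \left(k + 7\right) = \left(6 + O\right) \left(7 + k\right)$)
$J{\left(g \right)} = 1 + g$
$U{\left(1,5 \right)} J{\left(6 \right)} = \left(42 + 6 \cdot 5 + 7 \cdot 1 + 1 \cdot 5\right) \left(1 + 6\right) = \left(42 + 30 + 7 + 5\right) 7 = 84 \cdot 7 = 588$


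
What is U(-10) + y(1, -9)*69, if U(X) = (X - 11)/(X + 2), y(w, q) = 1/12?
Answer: 67/8 ≈ 8.3750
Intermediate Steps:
y(w, q) = 1/12
U(X) = (-11 + X)/(2 + X)
U(-10) + y(1, -9)*69 = (-11 - 10)/(2 - 10) + (1/12)*69 = -21/(-8) + 23/4 = -⅛*(-21) + 23/4 = 21/8 + 23/4 = 67/8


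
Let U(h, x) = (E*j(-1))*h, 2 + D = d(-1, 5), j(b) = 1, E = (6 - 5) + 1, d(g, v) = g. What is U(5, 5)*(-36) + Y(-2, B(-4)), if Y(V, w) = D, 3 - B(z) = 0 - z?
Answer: -363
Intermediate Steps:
B(z) = 3 + z (B(z) = 3 - (0 - z) = 3 - (-1)*z = 3 + z)
E = 2 (E = 1 + 1 = 2)
D = -3 (D = -2 - 1 = -3)
Y(V, w) = -3
U(h, x) = 2*h (U(h, x) = (2*1)*h = 2*h)
U(5, 5)*(-36) + Y(-2, B(-4)) = (2*5)*(-36) - 3 = 10*(-36) - 3 = -360 - 3 = -363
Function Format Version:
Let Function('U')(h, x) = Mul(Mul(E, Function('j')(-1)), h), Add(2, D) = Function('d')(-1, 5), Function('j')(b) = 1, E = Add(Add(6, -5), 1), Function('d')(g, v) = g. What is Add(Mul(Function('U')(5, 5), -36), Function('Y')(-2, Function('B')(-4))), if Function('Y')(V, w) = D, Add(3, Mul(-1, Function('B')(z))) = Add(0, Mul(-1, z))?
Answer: -363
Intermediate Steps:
Function('B')(z) = Add(3, z) (Function('B')(z) = Add(3, Mul(-1, Add(0, Mul(-1, z)))) = Add(3, Mul(-1, Mul(-1, z))) = Add(3, z))
E = 2 (E = Add(1, 1) = 2)
D = -3 (D = Add(-2, -1) = -3)
Function('Y')(V, w) = -3
Function('U')(h, x) = Mul(2, h) (Function('U')(h, x) = Mul(Mul(2, 1), h) = Mul(2, h))
Add(Mul(Function('U')(5, 5), -36), Function('Y')(-2, Function('B')(-4))) = Add(Mul(Mul(2, 5), -36), -3) = Add(Mul(10, -36), -3) = Add(-360, -3) = -363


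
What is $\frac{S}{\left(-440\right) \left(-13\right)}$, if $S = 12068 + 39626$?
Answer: $\frac{25847}{2860} \approx 9.0374$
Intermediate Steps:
$S = 51694$
$\frac{S}{\left(-440\right) \left(-13\right)} = \frac{51694}{\left(-440\right) \left(-13\right)} = \frac{51694}{5720} = 51694 \cdot \frac{1}{5720} = \frac{25847}{2860}$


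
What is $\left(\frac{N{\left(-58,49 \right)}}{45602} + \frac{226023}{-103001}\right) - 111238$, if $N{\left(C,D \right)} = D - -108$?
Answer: $- \frac{522500917032965}{4697051602} \approx -1.1124 \cdot 10^{5}$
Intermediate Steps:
$N{\left(C,D \right)} = 108 + D$ ($N{\left(C,D \right)} = D + 108 = 108 + D$)
$\left(\frac{N{\left(-58,49 \right)}}{45602} + \frac{226023}{-103001}\right) - 111238 = \left(\frac{108 + 49}{45602} + \frac{226023}{-103001}\right) - 111238 = \left(157 \cdot \frac{1}{45602} + 226023 \left(- \frac{1}{103001}\right)\right) - 111238 = \left(\frac{157}{45602} - \frac{226023}{103001}\right) - 111238 = - \frac{10290929689}{4697051602} - 111238 = - \frac{522500917032965}{4697051602}$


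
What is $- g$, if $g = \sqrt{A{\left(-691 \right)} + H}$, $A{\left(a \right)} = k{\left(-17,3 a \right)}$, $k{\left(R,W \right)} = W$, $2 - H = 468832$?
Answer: $- i \sqrt{470903} \approx - 686.22 i$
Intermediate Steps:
$H = -468830$ ($H = 2 - 468832 = -468830$)
$A{\left(a \right)} = 3 a$
$g = i \sqrt{470903}$ ($g = \sqrt{3 \left(-691\right) - 468830} = \sqrt{-2073 - 468830} = \sqrt{-470903} = i \sqrt{470903} \approx 686.22 i$)
$- g = - i \sqrt{470903}$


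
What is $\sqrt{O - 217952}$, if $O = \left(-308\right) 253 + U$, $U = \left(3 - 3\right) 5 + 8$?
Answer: $2 i \sqrt{73967} \approx 543.94 i$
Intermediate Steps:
$U = 8$ ($U = 0 \cdot 5 + 8 = 0 + 8 = 8$)
$O = -77916$ ($O = \left(-308\right) 253 + 8 = -77924 + 8 = -77916$)
$\sqrt{O - 217952} = \sqrt{-77916 - 217952} = \sqrt{-295868} = 2 i \sqrt{73967}$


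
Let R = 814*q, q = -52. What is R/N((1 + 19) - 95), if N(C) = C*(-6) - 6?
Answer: -286/3 ≈ -95.333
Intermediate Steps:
N(C) = -6 - 6*C (N(C) = -6*C - 6 = -6 - 6*C)
R = -42328 (R = 814*(-52) = -42328)
R/N((1 + 19) - 95) = -42328/(-6 - 6*((1 + 19) - 95)) = -42328/(-6 - 6*(20 - 95)) = -42328/(-6 - 6*(-75)) = -42328/(-6 + 450) = -42328/444 = -42328*1/444 = -286/3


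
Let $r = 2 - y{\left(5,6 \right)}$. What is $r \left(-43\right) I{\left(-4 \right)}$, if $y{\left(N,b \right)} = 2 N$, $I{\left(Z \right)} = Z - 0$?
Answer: $-1376$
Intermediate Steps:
$I{\left(Z \right)} = Z$ ($I{\left(Z \right)} = Z + 0 = Z$)
$r = -8$ ($r = 2 - 2 \cdot 5 = 2 - 10 = -8$)
$r \left(-43\right) I{\left(-4 \right)} = \left(-8\right) \left(-43\right) \left(-4\right) = 344 \left(-4\right) = -1376$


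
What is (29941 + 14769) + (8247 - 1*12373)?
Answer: 40584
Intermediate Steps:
(29941 + 14769) + (8247 - 1*12373) = 44710 + (8247 - 12373) = 44710 - 4126 = 40584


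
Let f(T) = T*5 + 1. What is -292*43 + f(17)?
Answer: -12470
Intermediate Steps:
f(T) = 1 + 5*T (f(T) = 5*T + 1 = 1 + 5*T)
-292*43 + f(17) = -292*43 + (1 + 5*17) = -12556 + (1 + 85) = -12556 + 86 = -12470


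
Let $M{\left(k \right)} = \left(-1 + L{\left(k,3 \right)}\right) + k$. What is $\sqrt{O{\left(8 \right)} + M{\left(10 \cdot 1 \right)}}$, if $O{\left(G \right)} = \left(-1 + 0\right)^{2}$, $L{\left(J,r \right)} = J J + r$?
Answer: $\sqrt{113} \approx 10.63$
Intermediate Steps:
$L{\left(J,r \right)} = r + J^{2}$ ($L{\left(J,r \right)} = J^{2} + r = r + J^{2}$)
$M{\left(k \right)} = 2 + k + k^{2}$ ($M{\left(k \right)} = \left(-1 + \left(3 + k^{2}\right)\right) + k = \left(2 + k^{2}\right) + k = 2 + k + k^{2}$)
$O{\left(G \right)} = 1$ ($O{\left(G \right)} = \left(-1\right)^{2} = 1$)
$\sqrt{O{\left(8 \right)} + M{\left(10 \cdot 1 \right)}} = \sqrt{1 + \left(2 + 10 \cdot 1 + \left(10 \cdot 1\right)^{2}\right)} = \sqrt{1 + \left(2 + 10 + 10^{2}\right)} = \sqrt{1 + \left(2 + 10 + 100\right)} = \sqrt{1 + 112} = \sqrt{113}$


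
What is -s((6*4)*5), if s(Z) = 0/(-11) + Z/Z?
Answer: -1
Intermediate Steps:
s(Z) = 1 (s(Z) = 0*(-1/11) + 1 = 0 + 1 = 1)
-s((6*4)*5) = -1*1 = -1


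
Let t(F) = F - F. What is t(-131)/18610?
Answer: 0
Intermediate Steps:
t(F) = 0
t(-131)/18610 = 0/18610 = 0*(1/18610) = 0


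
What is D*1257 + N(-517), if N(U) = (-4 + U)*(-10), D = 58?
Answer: 78116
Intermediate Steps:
N(U) = 40 - 10*U
D*1257 + N(-517) = 58*1257 + (40 - 10*(-517)) = 72906 + (40 + 5170) = 72906 + 5210 = 78116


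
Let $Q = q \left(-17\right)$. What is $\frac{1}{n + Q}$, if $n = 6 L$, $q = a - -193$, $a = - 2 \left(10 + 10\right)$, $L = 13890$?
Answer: $\frac{1}{80739} \approx 1.2386 \cdot 10^{-5}$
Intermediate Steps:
$a = -40$ ($a = \left(-2\right) 20 = -40$)
$q = 153$ ($q = -40 - -193 = -40 + 193 = 153$)
$Q = -2601$ ($Q = 153 \left(-17\right) = -2601$)
$n = 83340$ ($n = 6 \cdot 13890 = 83340$)
$\frac{1}{n + Q} = \frac{1}{83340 - 2601} = \frac{1}{80739}$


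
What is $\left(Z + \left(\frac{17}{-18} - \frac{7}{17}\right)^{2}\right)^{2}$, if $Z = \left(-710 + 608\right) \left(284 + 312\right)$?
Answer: $\frac{32400543013760415169}{8767700496} \approx 3.6954 \cdot 10^{9}$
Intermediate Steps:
$Z = -60792$ ($Z = \left(-102\right) 596 = -60792$)
$\left(Z + \left(\frac{17}{-18} - \frac{7}{17}\right)^{2}\right)^{2} = \left(-60792 + \left(\frac{17}{-18} - \frac{7}{17}\right)^{2}\right)^{2} = \left(-60792 + \left(17 \left(- \frac{1}{18}\right) - \frac{7}{17}\right)^{2}\right)^{2} = \left(-60792 + \left(- \frac{17}{18} - \frac{7}{17}\right)^{2}\right)^{2} = \left(-60792 + \left(- \frac{415}{306}\right)^{2}\right)^{2} = \left(-60792 + \frac{172225}{93636}\right)^{2} = \left(- \frac{5692147487}{93636}\right)^{2} = \frac{32400543013760415169}{8767700496}$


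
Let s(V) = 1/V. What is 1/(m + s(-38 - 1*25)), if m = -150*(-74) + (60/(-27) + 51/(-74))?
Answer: 1554/17244851 ≈ 9.0114e-5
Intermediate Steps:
m = 7390661/666 (m = 11100 + (60*(-1/27) + 51*(-1/74)) = 11100 + (-20/9 - 51/74) = 11100 - 1939/666 = 7390661/666 ≈ 11097.)
1/(m + s(-38 - 1*25)) = 1/(7390661/666 + 1/(-38 - 1*25)) = 1/(7390661/666 + 1/(-38 - 25)) = 1/(7390661/666 + 1/(-63)) = 1/(7390661/666 - 1/63) = 1/(17244851/1554) = 1554/17244851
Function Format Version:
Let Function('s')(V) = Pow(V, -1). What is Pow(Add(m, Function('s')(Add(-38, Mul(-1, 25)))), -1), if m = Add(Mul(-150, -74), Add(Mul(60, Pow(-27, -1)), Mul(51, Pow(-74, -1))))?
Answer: Rational(1554, 17244851) ≈ 9.0114e-5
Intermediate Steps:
m = Rational(7390661, 666) (m = Add(11100, Add(Mul(60, Rational(-1, 27)), Mul(51, Rational(-1, 74)))) = Add(11100, Add(Rational(-20, 9), Rational(-51, 74))) = Add(11100, Rational(-1939, 666)) = Rational(7390661, 666) ≈ 11097.)
Pow(Add(m, Function('s')(Add(-38, Mul(-1, 25)))), -1) = Pow(Add(Rational(7390661, 666), Pow(Add(-38, Mul(-1, 25)), -1)), -1) = Pow(Add(Rational(7390661, 666), Pow(Add(-38, -25), -1)), -1) = Pow(Add(Rational(7390661, 666), Pow(-63, -1)), -1) = Pow(Add(Rational(7390661, 666), Rational(-1, 63)), -1) = Pow(Rational(17244851, 1554), -1) = Rational(1554, 17244851)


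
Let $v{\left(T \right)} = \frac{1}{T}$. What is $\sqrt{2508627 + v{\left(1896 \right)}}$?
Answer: $\frac{\sqrt{2254513119882}}{948} \approx 1583.9$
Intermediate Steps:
$\sqrt{2508627 + v{\left(1896 \right)}} = \sqrt{2508627 + \frac{1}{1896}} = \sqrt{\frac{4756356793}{1896}} = \frac{\sqrt{2254513119882}}{948}$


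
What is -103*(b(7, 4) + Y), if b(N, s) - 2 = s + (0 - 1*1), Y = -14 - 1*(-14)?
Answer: -515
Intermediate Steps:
Y = 0 (Y = -14 + 14 = 0)
b(N, s) = 1 + s (b(N, s) = 2 + (s + (0 - 1*1)) = 2 + (s + (0 - 1)) = 2 + (s - 1) = 2 + (-1 + s) = 1 + s)
-103*(b(7, 4) + Y) = -103*((1 + 4) + 0) = -103*(5 + 0) = -103*5 = -515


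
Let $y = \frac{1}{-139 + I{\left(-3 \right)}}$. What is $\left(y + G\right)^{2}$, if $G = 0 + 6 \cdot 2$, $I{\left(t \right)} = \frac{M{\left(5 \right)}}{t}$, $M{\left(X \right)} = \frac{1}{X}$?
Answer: $\frac{625850289}{4351396} \approx 143.83$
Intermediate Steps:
$I{\left(t \right)} = \frac{1}{5 t}$
$G = 12$ ($G = 0 + 12 = 12$)
$y = - \frac{15}{2086}$ ($y = \frac{1}{-139 + \frac{1}{5 \left(-3\right)}} = \frac{1}{-139 + \frac{1}{5} \left(- \frac{1}{3}\right)} = \frac{1}{-139 - \frac{1}{15}} = \frac{1}{- \frac{2086}{15}} = - \frac{15}{2086} \approx -0.0071908$)
$\left(y + G\right)^{2} = \left(- \frac{15}{2086} + 12\right)^{2} = \left(\frac{25017}{2086}\right)^{2} = \frac{625850289}{4351396}$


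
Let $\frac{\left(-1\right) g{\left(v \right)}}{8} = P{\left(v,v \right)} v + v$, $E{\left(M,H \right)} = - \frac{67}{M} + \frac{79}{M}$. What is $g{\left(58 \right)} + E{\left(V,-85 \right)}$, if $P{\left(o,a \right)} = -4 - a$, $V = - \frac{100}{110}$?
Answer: $\frac{141454}{5} \approx 28291.0$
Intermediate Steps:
$V = - \frac{10}{11}$ ($V = \left(-100\right) \frac{1}{110} = - \frac{10}{11} \approx -0.90909$)
$E{\left(M,H \right)} = \frac{12}{M}$
$g{\left(v \right)} = - 8 v - 8 v \left(-4 - v\right)$ ($g{\left(v \right)} = - 8 \left(\left(-4 - v\right) v + v\right) = - 8 \left(v \left(-4 - v\right) + v\right) = - 8 \left(v + v \left(-4 - v\right)\right) = - 8 v - 8 v \left(-4 - v\right)$)
$g{\left(58 \right)} + E{\left(V,-85 \right)} = 8 \cdot 58 \left(3 + 58\right) + \frac{12}{- \frac{10}{11}} = 8 \cdot 58 \cdot 61 + 12 \left(- \frac{11}{10}\right) = 28304 - \frac{66}{5} = \frac{141454}{5}$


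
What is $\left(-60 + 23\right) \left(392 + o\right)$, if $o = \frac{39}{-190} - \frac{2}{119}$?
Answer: $- \frac{327749663}{22610} \approx -14496.0$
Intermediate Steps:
$o = - \frac{5021}{22610}$ ($o = 39 \left(- \frac{1}{190}\right) - \frac{2}{119} = - \frac{39}{190} - \frac{2}{119} = - \frac{5021}{22610} \approx -0.22207$)
$\left(-60 + 23\right) \left(392 + o\right) = \left(-60 + 23\right) \left(392 - \frac{5021}{22610}\right) = \left(-37\right) \frac{8858099}{22610} = - \frac{327749663}{22610}$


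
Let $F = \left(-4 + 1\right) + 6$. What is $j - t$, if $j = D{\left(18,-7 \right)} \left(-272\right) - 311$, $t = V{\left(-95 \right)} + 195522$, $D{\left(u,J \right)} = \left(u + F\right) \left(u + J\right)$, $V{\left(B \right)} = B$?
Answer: $-258570$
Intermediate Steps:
$F = 3$ ($F = -3 + 6 = 3$)
$D{\left(u,J \right)} = \left(3 + u\right) \left(J + u\right)$ ($D{\left(u,J \right)} = \left(u + 3\right) \left(u + J\right) = \left(3 + u\right) \left(J + u\right)$)
$t = 195427$ ($t = -95 + 195522 = 195427$)
$j = -63143$ ($j = \left(18^{2} + 3 \left(-7\right) + 3 \cdot 18 - 126\right) \left(-272\right) - 311 = \left(324 - 21 + 54 - 126\right) \left(-272\right) - 311 = 231 \left(-272\right) - 311 = -62832 - 311 = -63143$)
$j - t = -63143 - 195427 = -258570$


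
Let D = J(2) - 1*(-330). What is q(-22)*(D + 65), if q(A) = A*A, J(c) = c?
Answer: 192148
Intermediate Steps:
D = 332 (D = 2 - 1*(-330) = 2 + 330 = 332)
q(A) = A²
q(-22)*(D + 65) = (-22)²*(332 + 65) = 484*397 = 192148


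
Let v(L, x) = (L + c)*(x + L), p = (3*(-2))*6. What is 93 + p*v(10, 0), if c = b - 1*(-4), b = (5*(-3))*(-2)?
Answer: -15747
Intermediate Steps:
b = 30 (b = -15*(-2) = 30)
p = -36 (p = -6*6 = -36)
c = 34 (c = 30 - 1*(-4) = 30 + 4 = 34)
v(L, x) = (34 + L)*(L + x) (v(L, x) = (L + 34)*(x + L) = (34 + L)*(L + x))
93 + p*v(10, 0) = 93 - 36*(10**2 + 34*10 + 34*0 + 10*0) = 93 - 36*(100 + 340 + 0 + 0) = 93 - 36*440 = 93 - 15840 = -15747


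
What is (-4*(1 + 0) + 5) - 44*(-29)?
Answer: 1277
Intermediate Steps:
(-4*(1 + 0) + 5) - 44*(-29) = (-4*1 + 5) + 1276 = (-4 + 5) + 1276 = 1 + 1276 = 1277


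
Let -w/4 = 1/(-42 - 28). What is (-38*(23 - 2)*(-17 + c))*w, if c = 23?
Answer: -1368/5 ≈ -273.60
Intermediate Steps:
w = 2/35 (w = -4/(-42 - 28) = -4/(-70) = -4*(-1/70) = 2/35 ≈ 0.057143)
(-38*(23 - 2)*(-17 + c))*w = -38*(23 - 2)*(-17 + 23)*(2/35) = -798*6*(2/35) = -38*126*(2/35) = -4788*2/35 = -1368/5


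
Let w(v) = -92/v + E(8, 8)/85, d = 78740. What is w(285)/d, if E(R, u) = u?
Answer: -277/95373825 ≈ -2.9044e-6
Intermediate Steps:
w(v) = 8/85 - 92/v (w(v) = -92/v + 8/85 = 8/85 - 92/v)
w(285)/d = (8/85 - 92/285)/78740 = (8/85 - 92*1/285)*(1/78740) = (8/85 - 92/285)*(1/78740) = -1108/4845*1/78740 = -277/95373825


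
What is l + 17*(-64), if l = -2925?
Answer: -4013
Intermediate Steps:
l + 17*(-64) = -2925 + 17*(-64) = -2925 - 1088 = -4013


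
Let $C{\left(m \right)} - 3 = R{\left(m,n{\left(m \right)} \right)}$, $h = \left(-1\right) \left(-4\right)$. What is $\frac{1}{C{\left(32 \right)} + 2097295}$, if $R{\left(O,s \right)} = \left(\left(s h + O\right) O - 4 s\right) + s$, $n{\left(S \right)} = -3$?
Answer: $\frac{1}{2097947} \approx 4.7666 \cdot 10^{-7}$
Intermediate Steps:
$h = 4$
$R{\left(O,s \right)} = - 3 s + O \left(O + 4 s\right)$ ($R{\left(O,s \right)} = \left(\left(s 4 + O\right) O - 4 s\right) + s = \left(\left(4 s + O\right) O - 4 s\right) + s = \left(\left(O + 4 s\right) O - 4 s\right) + s = \left(O \left(O + 4 s\right) - 4 s\right) + s = \left(- 4 s + O \left(O + 4 s\right)\right) + s = - 3 s + O \left(O + 4 s\right)$)
$C{\left(m \right)} = 12 + m^{2} - 12 m$ ($C{\left(m \right)} = 3 + \left(m^{2} - -9 + 4 m \left(-3\right)\right) = 3 + \left(m^{2} + 9 - 12 m\right) = 3 + \left(9 + m^{2} - 12 m\right) = 12 + m^{2} - 12 m$)
$\frac{1}{C{\left(32 \right)} + 2097295} = \frac{1}{\left(12 + 32^{2} - 384\right) + 2097295} = \frac{1}{\left(12 + 1024 - 384\right) + 2097295} = \frac{1}{652 + 2097295} = \frac{1}{2097947}$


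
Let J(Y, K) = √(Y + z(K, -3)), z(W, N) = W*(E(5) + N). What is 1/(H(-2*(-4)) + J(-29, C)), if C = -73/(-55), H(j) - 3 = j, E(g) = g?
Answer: 605/8104 - 3*I*√8855/8104 ≈ 0.074654 - 0.034835*I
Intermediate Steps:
H(j) = 3 + j
z(W, N) = W*(5 + N)
C = 73/55 (C = -73*(-1/55) = 73/55 ≈ 1.3273)
J(Y, K) = √(Y + 2*K) (J(Y, K) = √(Y + K*(5 - 3)) = √(Y + K*2) = √(Y + 2*K))
1/(H(-2*(-4)) + J(-29, C)) = 1/((3 - 2*(-4)) + √(-29 + 2*(73/55))) = 1/((3 + 8) + √(-29 + 146/55)) = 1/(11 + √(-1449/55)) = 1/(11 + 3*I*√8855/55)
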